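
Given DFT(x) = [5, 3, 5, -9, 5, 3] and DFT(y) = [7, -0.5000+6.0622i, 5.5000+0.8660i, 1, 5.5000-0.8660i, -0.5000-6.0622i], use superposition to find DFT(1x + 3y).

By linearity: DFT(1x + 3y) = 1·DFT(x) + 3·DFT(y)
= 1·[5, 3, 5, -9, 5, 3] + 3·[7, -0.5000+6.0622i, 5.5000+0.8660i, 1, 5.5000-0.8660i, -0.5000-6.0622i]

Computing element-wise:
Z[0] = 1·(5) + 3·(7) = 26
Z[1] = 1·(3) + 3·(-0.5000+6.0622i) = 1.5000+18.1866i
Z[2] = 1·(5) + 3·(5.5000+0.8660i) = 21.5000+2.5980i
Z[3] = 1·(-9) + 3·(1) = -6
Z[4] = 1·(5) + 3·(5.5000-0.8660i) = 21.5000-2.5980i
Z[5] = 1·(3) + 3·(-0.5000-6.0622i) = 1.5000-18.1866i

DFT(1x + 3y) = 1·X + 3·Y = [26, 1.5000+18.1866i, 21.5000+2.5980i, -6, 21.5000-2.5980i, 1.5000-18.1866i]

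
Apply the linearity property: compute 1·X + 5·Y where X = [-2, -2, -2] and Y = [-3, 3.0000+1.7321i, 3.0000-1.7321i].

By linearity: DFT(1x + 5y) = 1·DFT(x) + 5·DFT(y)
= 1·[-2, -2, -2] + 5·[-3, 3.0000+1.7321i, 3.0000-1.7321i]

Computing element-wise:
Z[0] = 1·(-2) + 5·(-3) = -17
Z[1] = 1·(-2) + 5·(3.0000+1.7321i) = 13.0000+8.6605i
Z[2] = 1·(-2) + 5·(3.0000-1.7321i) = 13.0000-8.6605i

DFT(1x + 5y) = 1·X + 5·Y = [-17, 13.0000+8.6605i, 13.0000-8.6605i]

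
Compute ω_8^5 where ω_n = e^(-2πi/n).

ω_8^5 = e^(-2πi·5/8)
= cos(-2π·5/8) + i·sin(-2π·5/8)
= cos(-10π/8) + i·sin(-10π/8)

ω_8^5 = cos(-10π/8) + i·sin(-10π/8) = -0.7071+0.7071i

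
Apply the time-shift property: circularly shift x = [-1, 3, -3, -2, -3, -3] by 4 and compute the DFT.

Time shift by 4: X_shifted[k] = ω_6^(4k) · X[k]
Shifted x = [-3, -2, -3, -3, -1, 3]

DFT(x[n-4]) = [-9, 2.5000+6.0622i, -4.5000+2.5981i, -5, -4.5000-2.5981i, 2.5000-6.0622i]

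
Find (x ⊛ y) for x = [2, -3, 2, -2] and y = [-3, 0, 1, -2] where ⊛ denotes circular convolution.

(x ⊛ y)[n] = Σ(m=0 to 3) x[m] · y[(n-m) mod 4]

Computing each output sample:
(x ⊛ y)[0] = 2
(x ⊛ y)[1] = 3
(x ⊛ y)[2] = 0
(x ⊛ y)[3] = -1

x ⊛ y = [2, 3, 0, -1]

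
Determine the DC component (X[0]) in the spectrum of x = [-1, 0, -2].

X[0] = Σ(n=0 to 2) x[n] · ω_3^0 = Σ x[n]
= (-1) + (0) + (-2)

X[0] = -3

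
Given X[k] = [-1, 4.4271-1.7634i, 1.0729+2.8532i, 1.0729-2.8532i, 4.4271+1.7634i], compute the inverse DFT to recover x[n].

x[n] = (1/5) Σ(k=0 to 4) X[k] · e^(2πikn/5)

Computing each x[n]:
x[0] = 2
x[1] = 0
x[2] = 0
x[3] = -3
x[4] = 0

x = [2, 0, 0, -3, 0]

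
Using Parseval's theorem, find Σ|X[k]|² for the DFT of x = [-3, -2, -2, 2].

Parseval: Σ|x[n]|² = (1/N)Σ|X[k]|², so Σ|X[k]|² = N·Σ|x[n]|² = 4·21.0000

Σ|X[k]|² = N·Σ|x[n]|² = 4·21.0000 = 84.0000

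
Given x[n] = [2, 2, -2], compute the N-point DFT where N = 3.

X[k] = Σ(n=0 to 2) x[n] · ω_3^(nk)
where ω_3 = e^(-2πi/3)

Computing each X[k]:
X[0] = 2
X[1] = 2.0000-3.4641i
X[2] = 2.0000+3.4641i

X = [2, 2.0000-3.4641i, 2.0000+3.4641i]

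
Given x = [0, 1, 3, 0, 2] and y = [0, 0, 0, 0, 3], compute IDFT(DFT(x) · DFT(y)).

(x ⊛ y)[n] = Σ(m=0 to 4) x[m] · y[(n-m) mod 5]

Computing each output sample:
(x ⊛ y)[0] = 3
(x ⊛ y)[1] = 9
(x ⊛ y)[2] = 0
(x ⊛ y)[3] = 6
(x ⊛ y)[4] = 0

x ⊛ y = [3, 9, 0, 6, 0]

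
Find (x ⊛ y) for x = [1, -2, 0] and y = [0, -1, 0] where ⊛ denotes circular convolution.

(x ⊛ y)[n] = Σ(m=0 to 2) x[m] · y[(n-m) mod 3]

Computing each output sample:
(x ⊛ y)[0] = 0
(x ⊛ y)[1] = -1
(x ⊛ y)[2] = 2

x ⊛ y = [0, -1, 2]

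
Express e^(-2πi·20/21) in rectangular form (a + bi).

ω_21^20 = e^(-2πi·20/21)
= cos(-2π·20/21) + i·sin(-2π·20/21)
= cos(-40π/21) + i·sin(-40π/21)

ω_21^20 = cos(-40π/21) + i·sin(-40π/21) = 0.9556+0.2948i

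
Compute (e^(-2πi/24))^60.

Since ω_24^24 = 1, powers reduce modulo 24.
60 mod 24 = 12
So ω_24^60 = ω_24^12 = e^(-2πi·12/24)

ω_24^60 = ω_24^12 = -1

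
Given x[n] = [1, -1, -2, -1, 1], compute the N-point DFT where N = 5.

X[k] = Σ(n=0 to 4) x[n] · ω_5^(nk)
where ω_5 = e^(-2πi/5)

Computing each X[k]:
X[0] = -2
X[1] = 3.4271+2.4899i
X[2] = 0.0729+0.2245i
X[3] = 0.0729-0.2245i
X[4] = 3.4271-2.4899i

X = [-2, 3.4271+2.4899i, 0.0729+0.2245i, 0.0729-0.2245i, 3.4271-2.4899i]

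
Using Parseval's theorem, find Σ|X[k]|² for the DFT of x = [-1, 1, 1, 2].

Parseval: Σ|x[n]|² = (1/N)Σ|X[k]|², so Σ|X[k]|² = N·Σ|x[n]|² = 4·7.0000

Σ|X[k]|² = N·Σ|x[n]|² = 4·7.0000 = 28.0000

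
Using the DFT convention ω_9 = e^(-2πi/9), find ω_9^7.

ω_9^7 = e^(-2πi·7/9)
= cos(-2π·7/9) + i·sin(-2π·7/9)
= cos(-14π/9) + i·sin(-14π/9)

ω_9^7 = cos(-14π/9) + i·sin(-14π/9) = 0.1736+0.9848i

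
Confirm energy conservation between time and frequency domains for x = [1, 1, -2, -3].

Time domain:
Σ|x[n]|² = |1|² + |1|² + |-2|² + |-3|² = 15.0000

Frequency domain:
(1/4)Σ|X[k]|² = (1/4)(|-3|² + |3-4i|² + |1|² + |3+4i|²) = (1/4)·60.0000 = 15.0000

Both sides agree, confirming Parseval's theorem.

Σ|x[n]|² = (1/N)Σ|X[k]|² = 15.0000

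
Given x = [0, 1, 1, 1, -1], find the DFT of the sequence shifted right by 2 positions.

Time shift by 2: X_shifted[k] = ω_5^(2k) · X[k]
Shifted x = [1, -1, 0, 1, 1]

DFT(x[n-2]) = [2, 0.1910+2.4899i, 1.3090+0.2245i, 1.3090-0.2245i, 0.1910-2.4899i]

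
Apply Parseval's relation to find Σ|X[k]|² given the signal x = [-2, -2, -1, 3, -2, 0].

Parseval: Σ|x[n]|² = (1/N)Σ|X[k]|², so Σ|X[k]|² = N·Σ|x[n]|² = 6·22.0000

Σ|X[k]|² = N·Σ|x[n]|² = 6·22.0000 = 132.0000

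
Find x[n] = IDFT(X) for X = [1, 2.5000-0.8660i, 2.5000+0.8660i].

x[n] = (1/3) Σ(k=0 to 2) X[k] · e^(2πikn/3)

Computing each x[n]:
x[0] = 2
x[1] = 0
x[2] = -1

x = [2, 0, -1]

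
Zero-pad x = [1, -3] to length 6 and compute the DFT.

Original 2-point DFT: [-2, 4]
Zero-padded 6-point DFT provides frequency interpolation.

DFT_6([x, 0, ...]) = [-2, -0.5000+2.5981i, 2.5000+2.5981i, 4, 2.5000-2.5981i, -0.5000-2.5981i]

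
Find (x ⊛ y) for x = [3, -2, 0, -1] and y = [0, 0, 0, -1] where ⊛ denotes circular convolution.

(x ⊛ y)[n] = Σ(m=0 to 3) x[m] · y[(n-m) mod 4]

Computing each output sample:
(x ⊛ y)[0] = 2
(x ⊛ y)[1] = 0
(x ⊛ y)[2] = 1
(x ⊛ y)[3] = -3

x ⊛ y = [2, 0, 1, -3]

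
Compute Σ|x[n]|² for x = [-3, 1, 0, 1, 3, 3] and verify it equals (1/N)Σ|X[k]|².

Time domain:
Σ|x[n]|² = |-3|² + |1|² + |0|² + |1|² + |3|² + |3|² = 29.0000

Frequency domain:
(1/6)Σ|X[k]|² = (1/6)(|5|² + |-3.5000+4.3301i|² + |-5.5000-0.8660i|² + |-5|² + |-5.5000+0.8660i|² + |-3.5000-4.3301i|²) = (1/6)·174.0000 = 29.0000

Both sides agree, confirming Parseval's theorem.

Σ|x[n]|² = (1/N)Σ|X[k]|² = 29.0000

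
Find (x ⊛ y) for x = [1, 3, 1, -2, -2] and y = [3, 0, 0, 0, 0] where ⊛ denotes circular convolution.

(x ⊛ y)[n] = Σ(m=0 to 4) x[m] · y[(n-m) mod 5]

Computing each output sample:
(x ⊛ y)[0] = 3
(x ⊛ y)[1] = 9
(x ⊛ y)[2] = 3
(x ⊛ y)[3] = -6
(x ⊛ y)[4] = -6

x ⊛ y = [3, 9, 3, -6, -6]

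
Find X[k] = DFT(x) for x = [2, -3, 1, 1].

X[k] = Σ(n=0 to 3) x[n] · ω_4^(nk)
where ω_4 = e^(-2πi/4)

Computing each X[k]:
X[0] = 1
X[1] = 1+4i
X[2] = 5
X[3] = 1-4i

X = [1, 1+4i, 5, 1-4i]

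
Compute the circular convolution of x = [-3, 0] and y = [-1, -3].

(x ⊛ y)[n] = Σ(m=0 to 1) x[m] · y[(n-m) mod 2]

Computing each output sample:
(x ⊛ y)[0] = 3
(x ⊛ y)[1] = 9

x ⊛ y = [3, 9]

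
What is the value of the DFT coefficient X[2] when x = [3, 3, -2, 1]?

X[2] = Σ(n=0 to 3) x[n] · ω_4^(2n) where ω_4 = e^(-2πi/4)
= (3)·ω_4^0 + (3)·ω_4^2 + (-2)·ω_4^4 + (1)·ω_4^6

X[2] = -3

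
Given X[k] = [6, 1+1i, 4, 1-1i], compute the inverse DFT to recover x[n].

x[n] = (1/4) Σ(k=0 to 3) X[k] · e^(2πikn/4)

Computing each x[n]:
x[0] = 3
x[1] = 0
x[2] = 2
x[3] = 1

x = [3, 0, 2, 1]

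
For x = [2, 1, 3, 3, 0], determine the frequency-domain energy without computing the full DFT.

Parseval: Σ|x[n]|² = (1/N)Σ|X[k]|², so Σ|X[k]|² = N·Σ|x[n]|² = 5·23.0000

Σ|X[k]|² = N·Σ|x[n]|² = 5·23.0000 = 115.0000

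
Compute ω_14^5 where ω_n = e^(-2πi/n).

ω_14^5 = e^(-2πi·5/14)
= cos(-2π·5/14) + i·sin(-2π·5/14)
= cos(-10π/14) + i·sin(-10π/14)

ω_14^5 = cos(-10π/14) + i·sin(-10π/14) = -0.6235-0.7818i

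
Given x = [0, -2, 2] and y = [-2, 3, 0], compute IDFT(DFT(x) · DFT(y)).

(x ⊛ y)[n] = Σ(m=0 to 2) x[m] · y[(n-m) mod 3]

Computing each output sample:
(x ⊛ y)[0] = 6
(x ⊛ y)[1] = 4
(x ⊛ y)[2] = -10

x ⊛ y = [6, 4, -10]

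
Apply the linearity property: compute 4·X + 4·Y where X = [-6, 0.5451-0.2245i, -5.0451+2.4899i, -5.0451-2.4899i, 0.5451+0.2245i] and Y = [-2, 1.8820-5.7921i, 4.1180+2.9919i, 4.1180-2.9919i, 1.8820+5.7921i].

By linearity: DFT(4x + 4y) = 4·DFT(x) + 4·DFT(y)
= 4·[-6, 0.5451-0.2245i, -5.0451+2.4899i, -5.0451-2.4899i, 0.5451+0.2245i] + 4·[-2, 1.8820-5.7921i, 4.1180+2.9919i, 4.1180-2.9919i, 1.8820+5.7921i]

Computing element-wise:
Z[0] = 4·(-6) + 4·(-2) = -32
Z[1] = 4·(0.5451-0.2245i) + 4·(1.8820-5.7921i) = 9.7084-24.0664i
Z[2] = 4·(-5.0451+2.4899i) + 4·(4.1180+2.9919i) = -3.7084+21.9272i
Z[3] = 4·(-5.0451-2.4899i) + 4·(4.1180-2.9919i) = -3.7084-21.9272i
Z[4] = 4·(0.5451+0.2245i) + 4·(1.8820+5.7921i) = 9.7084+24.0664i

DFT(4x + 4y) = 4·X + 4·Y = [-32, 9.7084-24.0664i, -3.7084+21.9272i, -3.7084-21.9272i, 9.7084+24.0664i]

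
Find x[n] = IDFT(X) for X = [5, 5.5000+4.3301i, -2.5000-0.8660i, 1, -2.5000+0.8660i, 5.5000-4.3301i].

x[n] = (1/6) Σ(k=0 to 5) X[k] · e^(2πikn/6)

Computing each x[n]:
x[0] = 2
x[1] = 1
x[2] = -1
x[3] = -2
x[4] = 2
x[5] = 3

x = [2, 1, -1, -2, 2, 3]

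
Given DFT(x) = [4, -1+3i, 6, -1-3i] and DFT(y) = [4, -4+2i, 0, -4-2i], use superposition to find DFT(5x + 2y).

By linearity: DFT(5x + 2y) = 5·DFT(x) + 2·DFT(y)
= 5·[4, -1+3i, 6, -1-3i] + 2·[4, -4+2i, 0, -4-2i]

Computing element-wise:
Z[0] = 5·(4) + 2·(4) = 28
Z[1] = 5·(-1+3i) + 2·(-4+2i) = -13+19i
Z[2] = 5·(6) + 2·(0) = 30
Z[3] = 5·(-1-3i) + 2·(-4-2i) = -13-19i

DFT(5x + 2y) = 5·X + 2·Y = [28, -13+19i, 30, -13-19i]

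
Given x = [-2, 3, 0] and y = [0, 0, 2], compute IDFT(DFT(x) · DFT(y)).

(x ⊛ y)[n] = Σ(m=0 to 2) x[m] · y[(n-m) mod 3]

Computing each output sample:
(x ⊛ y)[0] = 6
(x ⊛ y)[1] = 0
(x ⊛ y)[2] = -4

x ⊛ y = [6, 0, -4]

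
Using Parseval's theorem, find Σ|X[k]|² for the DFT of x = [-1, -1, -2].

Parseval: Σ|x[n]|² = (1/N)Σ|X[k]|², so Σ|X[k]|² = N·Σ|x[n]|² = 3·6.0000

Σ|X[k]|² = N·Σ|x[n]|² = 3·6.0000 = 18.0000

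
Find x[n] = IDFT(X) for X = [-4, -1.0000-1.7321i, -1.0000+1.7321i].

x[n] = (1/3) Σ(k=0 to 2) X[k] · e^(2πikn/3)

Computing each x[n]:
x[0] = -2
x[1] = 0
x[2] = -2

x = [-2, 0, -2]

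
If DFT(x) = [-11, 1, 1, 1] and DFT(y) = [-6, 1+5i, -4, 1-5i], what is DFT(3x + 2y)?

By linearity: DFT(3x + 2y) = 3·DFT(x) + 2·DFT(y)
= 3·[-11, 1, 1, 1] + 2·[-6, 1+5i, -4, 1-5i]

Computing element-wise:
Z[0] = 3·(-11) + 2·(-6) = -45
Z[1] = 3·(1) + 2·(1+5i) = 5+10i
Z[2] = 3·(1) + 2·(-4) = -5
Z[3] = 3·(1) + 2·(1-5i) = 5-10i

DFT(3x + 2y) = 3·X + 2·Y = [-45, 5+10i, -5, 5-10i]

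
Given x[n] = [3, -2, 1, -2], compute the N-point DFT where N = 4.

X[k] = Σ(n=0 to 3) x[n] · ω_4^(nk)
where ω_4 = e^(-2πi/4)

Computing each X[k]:
X[0] = 0
X[1] = 2
X[2] = 8
X[3] = 2

X = [0, 2, 8, 2]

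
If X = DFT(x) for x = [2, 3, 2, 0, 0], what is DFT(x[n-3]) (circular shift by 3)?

Time shift by 3: X_shifted[k] = ω_5^(3k) · X[k]
Shifted x = [2, 0, 0, 2, 3]

DFT(x[n-3]) = [7, 1.3090+4.0287i, 0.1910-0.1388i, 0.1910+0.1388i, 1.3090-4.0287i]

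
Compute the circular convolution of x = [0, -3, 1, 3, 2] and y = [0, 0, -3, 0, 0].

(x ⊛ y)[n] = Σ(m=0 to 4) x[m] · y[(n-m) mod 5]

Computing each output sample:
(x ⊛ y)[0] = -9
(x ⊛ y)[1] = -6
(x ⊛ y)[2] = 0
(x ⊛ y)[3] = 9
(x ⊛ y)[4] = -3

x ⊛ y = [-9, -6, 0, 9, -3]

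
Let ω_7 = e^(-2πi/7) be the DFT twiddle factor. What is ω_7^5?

ω_7^5 = e^(-2πi·5/7)
= cos(-2π·5/7) + i·sin(-2π·5/7)
= cos(-10π/7) + i·sin(-10π/7)

ω_7^5 = cos(-10π/7) + i·sin(-10π/7) = -0.2225+0.9749i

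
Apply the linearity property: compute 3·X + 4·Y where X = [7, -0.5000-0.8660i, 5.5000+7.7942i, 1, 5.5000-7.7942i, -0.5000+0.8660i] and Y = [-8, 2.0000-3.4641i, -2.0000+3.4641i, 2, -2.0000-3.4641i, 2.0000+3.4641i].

By linearity: DFT(3x + 4y) = 3·DFT(x) + 4·DFT(y)
= 3·[7, -0.5000-0.8660i, 5.5000+7.7942i, 1, 5.5000-7.7942i, -0.5000+0.8660i] + 4·[-8, 2.0000-3.4641i, -2.0000+3.4641i, 2, -2.0000-3.4641i, 2.0000+3.4641i]

Computing element-wise:
Z[0] = 3·(7) + 4·(-8) = -11
Z[1] = 3·(-0.5000-0.8660i) + 4·(2.0000-3.4641i) = 6.5000-16.4544i
Z[2] = 3·(5.5000+7.7942i) + 4·(-2.0000+3.4641i) = 8.5000+37.2390i
Z[3] = 3·(1) + 4·(2) = 11
Z[4] = 3·(5.5000-7.7942i) + 4·(-2.0000-3.4641i) = 8.5000-37.2390i
Z[5] = 3·(-0.5000+0.8660i) + 4·(2.0000+3.4641i) = 6.5000+16.4544i

DFT(3x + 4y) = 3·X + 4·Y = [-11, 6.5000-16.4544i, 8.5000+37.2390i, 11, 8.5000-37.2390i, 6.5000+16.4544i]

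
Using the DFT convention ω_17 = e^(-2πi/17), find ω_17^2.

ω_17^2 = e^(-2πi·2/17)
= cos(-2π·2/17) + i·sin(-2π·2/17)
= cos(-4π/17) + i·sin(-4π/17)

ω_17^2 = cos(-4π/17) + i·sin(-4π/17) = 0.7390-0.6737i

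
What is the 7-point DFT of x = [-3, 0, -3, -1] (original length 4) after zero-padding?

Original 4-point DFT: [-7, -1i, -5, 1i]
Zero-padded 7-point DFT provides frequency interpolation.

DFT_7([x, 0, ...]) = [-7, -1.4315+3.3587i, -0.9206-2.0835i, -4.6479-1.3706i, -4.6479+1.3706i, -0.9206+2.0835i, -1.4315-3.3587i]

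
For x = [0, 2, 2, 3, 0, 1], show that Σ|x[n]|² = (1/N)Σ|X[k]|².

Time domain:
Σ|x[n]|² = |0|² + |2|² + |2|² + |3|² + |0|² + |1|² = 18.0000

Frequency domain:
(1/6)Σ|X[k]|² = (1/6)(|8|² + |-2.5000-2.5981i|² + |0.5000+0.8660i|² + |-4|² + |0.5000-0.8660i|² + |-2.5000+2.5981i|²) = (1/6)·108.0000 = 18.0000

Both sides agree, confirming Parseval's theorem.

Σ|x[n]|² = (1/N)Σ|X[k]|² = 18.0000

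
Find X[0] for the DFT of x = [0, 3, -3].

X[0] = Σ(n=0 to 2) x[n] · ω_3^0 = Σ x[n]
= (0) + (3) + (-3)

X[0] = 0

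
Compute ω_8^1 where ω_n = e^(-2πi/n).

ω_8^1 = e^(-2πi·1/8)
= cos(-2π·1/8) + i·sin(-2π·1/8)
= cos(-2π/8) + i·sin(-2π/8)

ω_8^1 = cos(-2π/8) + i·sin(-2π/8) = 0.7071-0.7071i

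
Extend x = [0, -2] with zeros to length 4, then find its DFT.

Original 2-point DFT: [-2, 2]
Zero-padded 4-point DFT provides frequency interpolation.

DFT_4([x, 0, ...]) = [-2, 2i, 2, -2i]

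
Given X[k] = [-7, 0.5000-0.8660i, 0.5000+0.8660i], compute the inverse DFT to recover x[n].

x[n] = (1/3) Σ(k=0 to 2) X[k] · e^(2πikn/3)

Computing each x[n]:
x[0] = -2
x[1] = -2
x[2] = -3

x = [-2, -2, -3]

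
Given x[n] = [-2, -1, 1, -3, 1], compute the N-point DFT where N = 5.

X[k] = Σ(n=0 to 4) x[n] · ω_5^(nk)
where ω_5 = e^(-2πi/5)

Computing each X[k]:
X[0] = -4
X[1] = -0.3820-0.4490i
X[2] = -2.6180+4.9798i
X[3] = -2.6180-4.9798i
X[4] = -0.3820+0.4490i

X = [-4, -0.3820-0.4490i, -2.6180+4.9798i, -2.6180-4.9798i, -0.3820+0.4490i]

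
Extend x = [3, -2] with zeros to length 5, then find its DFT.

Original 2-point DFT: [1, 5]
Zero-padded 5-point DFT provides frequency interpolation.

DFT_5([x, 0, ...]) = [1, 2.3820+1.9021i, 4.6180+1.1756i, 4.6180-1.1756i, 2.3820-1.9021i]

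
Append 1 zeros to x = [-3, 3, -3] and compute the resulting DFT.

Original 3-point DFT: [-3, -3.0000-5.1962i, -3.0000+5.1962i]
Zero-padded 4-point DFT provides frequency interpolation.

DFT_4([x, 0, ...]) = [-3, -3i, -9, 3i]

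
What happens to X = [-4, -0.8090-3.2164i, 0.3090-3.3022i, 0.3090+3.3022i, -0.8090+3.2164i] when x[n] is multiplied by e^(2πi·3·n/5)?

Modulation property: DFT(ω_5^(-3n)·x[n]) = X[(k-3) mod 5], so circularly shift X by 3 positions.

X[k-3] = [0.3090-3.3022i, 0.3090+3.3022i, -0.8090+3.2164i, -4, -0.8090-3.2164i]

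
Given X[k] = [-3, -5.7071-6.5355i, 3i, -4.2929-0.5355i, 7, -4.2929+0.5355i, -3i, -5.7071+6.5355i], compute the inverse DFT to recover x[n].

x[n] = (1/8) Σ(k=0 to 7) X[k] · e^(2πikn/8)

Computing each x[n]:
x[0] = -2
x[1] = -1
x[2] = 2
x[3] = 1
x[4] = 3
x[5] = -3
x[6] = -1
x[7] = -2

x = [-2, -1, 2, 1, 3, -3, -1, -2]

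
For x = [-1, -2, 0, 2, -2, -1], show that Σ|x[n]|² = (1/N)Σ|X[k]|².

Time domain:
Σ|x[n]|² = |-1|² + |-2|² + |0|² + |2|² + |-2|² + |-1|² = 14.0000

Frequency domain:
(1/6)Σ|X[k]|² = (1/6)(|-4|² + |-3.5000-0.8660i|² + |3.5000+2.5981i|² + |-2|² + |3.5000-2.5981i|² + |-3.5000+0.8660i|²) = (1/6)·84.0000 = 14.0000

Both sides agree, confirming Parseval's theorem.

Σ|x[n]|² = (1/N)Σ|X[k]|² = 14.0000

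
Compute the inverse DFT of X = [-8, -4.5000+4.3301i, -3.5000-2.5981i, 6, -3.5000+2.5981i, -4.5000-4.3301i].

x[n] = (1/6) Σ(k=0 to 5) X[k] · e^(2πikn/6)

Computing each x[n]:
x[0] = -3
x[1] = -3
x[2] = -1
x[3] = -2
x[4] = 3
x[5] = -2

x = [-3, -3, -1, -2, 3, -2]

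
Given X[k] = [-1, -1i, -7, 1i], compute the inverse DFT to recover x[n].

x[n] = (1/4) Σ(k=0 to 3) X[k] · e^(2πikn/4)

Computing each x[n]:
x[0] = -2
x[1] = 2
x[2] = -2
x[3] = 1

x = [-2, 2, -2, 1]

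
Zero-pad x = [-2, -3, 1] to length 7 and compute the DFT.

Original 3-point DFT: [-4, -1.0000+3.4641i, -1.0000-3.4641i]
Zero-padded 7-point DFT provides frequency interpolation.

DFT_7([x, 0, ...]) = [-4, -4.0930+1.3706i, -2.2334+3.3587i, 1.3264+2.0835i, 1.3264-2.0835i, -2.2334-3.3587i, -4.0930-1.3706i]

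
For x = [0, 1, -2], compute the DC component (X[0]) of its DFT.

X[0] = Σ(n=0 to 2) x[n] · ω_3^0 = Σ x[n]
= (0) + (1) + (-2)

X[0] = -1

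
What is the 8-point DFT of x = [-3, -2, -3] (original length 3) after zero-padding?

Original 3-point DFT: [-8, -0.5000-0.8660i, -0.5000+0.8660i]
Zero-padded 8-point DFT provides frequency interpolation.

DFT_8([x, 0, ...]) = [-8, -4.4142+4.4142i, 2i, -1.5858-1.5858i, -4, -1.5858+1.5858i, -2i, -4.4142-4.4142i]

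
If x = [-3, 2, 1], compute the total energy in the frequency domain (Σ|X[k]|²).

Parseval: Σ|x[n]|² = (1/N)Σ|X[k]|², so Σ|X[k]|² = N·Σ|x[n]|² = 3·14.0000

Σ|X[k]|² = N·Σ|x[n]|² = 3·14.0000 = 42.0000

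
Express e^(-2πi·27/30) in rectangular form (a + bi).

ω_30^27 = e^(-2πi·27/30)
= cos(-2π·27/30) + i·sin(-2π·27/30)
= cos(-54π/30) + i·sin(-54π/30)

ω_30^27 = cos(-54π/30) + i·sin(-54π/30) = 0.8090+0.5878i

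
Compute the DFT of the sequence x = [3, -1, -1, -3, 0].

X[k] = Σ(n=0 to 4) x[n] · ω_5^(nk)
where ω_5 = e^(-2πi/5)

Computing each X[k]:
X[0] = -2
X[1] = 5.9271-0.2245i
X[2] = 2.5729+2.4899i
X[3] = 2.5729-2.4899i
X[4] = 5.9271+0.2245i

X = [-2, 5.9271-0.2245i, 2.5729+2.4899i, 2.5729-2.4899i, 5.9271+0.2245i]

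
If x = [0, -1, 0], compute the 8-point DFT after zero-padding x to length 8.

Original 3-point DFT: [-1, 0.5000+0.8660i, 0.5000-0.8660i]
Zero-padded 8-point DFT provides frequency interpolation.

DFT_8([x, 0, ...]) = [-1, -0.7071+0.7071i, 1i, 0.7071+0.7071i, 1, 0.7071-0.7071i, -1i, -0.7071-0.7071i]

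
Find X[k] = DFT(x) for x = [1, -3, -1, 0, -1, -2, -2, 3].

X[k] = Σ(n=0 to 7) x[n] · ω_8^(nk)
where ω_8 = e^(-2πi/8)

Computing each X[k]:
X[0] = -5
X[1] = 3.4142+1.8284i
X[2] = 3+8i
X[3] = 0.5858+3.8284i
X[4] = -1
X[5] = 0.5858-3.8284i
X[6] = 3-8i
X[7] = 3.4142-1.8284i

X = [-5, 3.4142+1.8284i, 3+8i, 0.5858+3.8284i, -1, 0.5858-3.8284i, 3-8i, 3.4142-1.8284i]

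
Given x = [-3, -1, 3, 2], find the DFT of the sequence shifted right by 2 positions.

Time shift by 2: X_shifted[k] = ω_4^(2k) · X[k]
Shifted x = [3, 2, -3, -1]

DFT(x[n-2]) = [1, 6-3i, -1, 6+3i]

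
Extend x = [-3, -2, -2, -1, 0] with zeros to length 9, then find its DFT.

Original 5-point DFT: [-8, -1.1910+2.4899i, -2.3090+0.2245i, -2.3090-0.2245i, -1.1910-2.4899i]
Zero-padded 9-point DFT provides frequency interpolation.

DFT_9([x, 0, ...]) = [-8, -4.3794+4.1212i, -0.9679+1.7876i, -2, -2.1527+0.2645i, -2.1527-0.2645i, -2, -0.9679-1.7876i, -4.3794-4.1212i]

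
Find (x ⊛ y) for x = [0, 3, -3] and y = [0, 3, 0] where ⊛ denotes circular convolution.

(x ⊛ y)[n] = Σ(m=0 to 2) x[m] · y[(n-m) mod 3]

Computing each output sample:
(x ⊛ y)[0] = -9
(x ⊛ y)[1] = 0
(x ⊛ y)[2] = 9

x ⊛ y = [-9, 0, 9]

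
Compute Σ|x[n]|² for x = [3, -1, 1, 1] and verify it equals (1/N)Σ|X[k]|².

Time domain:
Σ|x[n]|² = |3|² + |-1|² + |1|² + |1|² = 12.0000

Frequency domain:
(1/4)Σ|X[k]|² = (1/4)(|4|² + |2+2i|² + |4|² + |2-2i|²) = (1/4)·48.0000 = 12.0000

Both sides agree, confirming Parseval's theorem.

Σ|x[n]|² = (1/N)Σ|X[k]|² = 12.0000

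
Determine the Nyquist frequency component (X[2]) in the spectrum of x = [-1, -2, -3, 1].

X[2] = Σ(n=0 to 3) x[n] · ω_4^(2n) where ω_4 = e^(-2πi/4)
= (-1)·ω_4^0 + (-2)·ω_4^2 + (-3)·ω_4^4 + (1)·ω_4^6

X[2] = -3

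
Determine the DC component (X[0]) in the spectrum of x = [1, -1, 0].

X[0] = Σ(n=0 to 2) x[n] · ω_3^0 = Σ x[n]
= (1) + (-1) + (0)

X[0] = 0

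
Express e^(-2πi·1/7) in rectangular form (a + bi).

ω_7^1 = e^(-2πi·1/7)
= cos(-2π·1/7) + i·sin(-2π·1/7)
= cos(-2π/7) + i·sin(-2π/7)

ω_7^1 = cos(-2π/7) + i·sin(-2π/7) = 0.6235-0.7818i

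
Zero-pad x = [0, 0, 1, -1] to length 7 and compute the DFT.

Original 4-point DFT: [0, -1-1i, 2, -1+1i]
Zero-padded 7-point DFT provides frequency interpolation.

DFT_7([x, 0, ...]) = [0, 0.6784-0.5410i, -1.5245-0.3479i, 0.8460+1.7568i, 0.8460-1.7568i, -1.5245+0.3479i, 0.6784+0.5410i]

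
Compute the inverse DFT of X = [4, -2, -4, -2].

x[n] = (1/4) Σ(k=0 to 3) X[k] · e^(2πikn/4)

Computing each x[n]:
x[0] = -1
x[1] = 2
x[2] = 1
x[3] = 2

x = [-1, 2, 1, 2]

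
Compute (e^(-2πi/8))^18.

Since ω_8^8 = 1, powers reduce modulo 8.
18 mod 8 = 2
So ω_8^18 = ω_8^2 = e^(-2πi·2/8)

ω_8^18 = ω_8^2 = -1i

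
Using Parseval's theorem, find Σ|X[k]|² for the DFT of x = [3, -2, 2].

Parseval: Σ|x[n]|² = (1/N)Σ|X[k]|², so Σ|X[k]|² = N·Σ|x[n]|² = 3·17.0000

Σ|X[k]|² = N·Σ|x[n]|² = 3·17.0000 = 51.0000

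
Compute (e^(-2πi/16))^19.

Since ω_16^16 = 1, powers reduce modulo 16.
19 mod 16 = 3
So ω_16^19 = ω_16^3 = e^(-2πi·3/16)

ω_16^19 = ω_16^3 = 0.3827-0.9239i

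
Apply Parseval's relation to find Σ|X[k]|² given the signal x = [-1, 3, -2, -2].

Parseval: Σ|x[n]|² = (1/N)Σ|X[k]|², so Σ|X[k]|² = N·Σ|x[n]|² = 4·18.0000

Σ|X[k]|² = N·Σ|x[n]|² = 4·18.0000 = 72.0000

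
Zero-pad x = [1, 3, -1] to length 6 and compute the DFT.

Original 3-point DFT: [3, -3.4641i, 3.4641i]
Zero-padded 6-point DFT provides frequency interpolation.

DFT_6([x, 0, ...]) = [3, 3.0000-1.7321i, -3.4641i, -3, 3.4641i, 3.0000+1.7321i]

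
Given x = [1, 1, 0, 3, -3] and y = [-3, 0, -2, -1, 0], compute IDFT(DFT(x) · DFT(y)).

(x ⊛ y)[n] = Σ(m=0 to 4) x[m] · y[(n-m) mod 5]

Computing each output sample:
(x ⊛ y)[0] = -9
(x ⊛ y)[1] = 0
(x ⊛ y)[2] = 1
(x ⊛ y)[3] = -12
(x ⊛ y)[4] = 8

x ⊛ y = [-9, 0, 1, -12, 8]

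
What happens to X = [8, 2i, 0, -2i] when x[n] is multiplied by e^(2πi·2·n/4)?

Modulation property: DFT(ω_4^(-2n)·x[n]) = X[(k-2) mod 4], so circularly shift X by 2 positions.

X[k-2] = [0, -2i, 8, 2i]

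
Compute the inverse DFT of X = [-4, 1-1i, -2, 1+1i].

x[n] = (1/4) Σ(k=0 to 3) X[k] · e^(2πikn/4)

Computing each x[n]:
x[0] = -1
x[1] = 0
x[2] = -2
x[3] = -1

x = [-1, 0, -2, -1]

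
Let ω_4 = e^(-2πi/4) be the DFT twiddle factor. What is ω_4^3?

ω_4^3 = e^(-2πi·3/4)
= cos(-2π·3/4) + i·sin(-2π·3/4)
= cos(-6π/4) + i·sin(-6π/4)

ω_4^3 = cos(-6π/4) + i·sin(-6π/4) = 1i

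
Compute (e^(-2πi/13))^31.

Since ω_13^13 = 1, powers reduce modulo 13.
31 mod 13 = 5
So ω_13^31 = ω_13^5 = e^(-2πi·5/13)

ω_13^31 = ω_13^5 = -0.7485-0.6631i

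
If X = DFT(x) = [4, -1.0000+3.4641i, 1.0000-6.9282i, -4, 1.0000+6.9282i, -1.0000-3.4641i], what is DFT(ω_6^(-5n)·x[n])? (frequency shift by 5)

Modulation property: DFT(ω_6^(-5n)·x[n]) = X[(k-5) mod 6], so circularly shift X by 5 positions.

X[k-5] = [-1.0000+3.4641i, 1.0000-6.9282i, -4, 1.0000+6.9282i, -1.0000-3.4641i, 4]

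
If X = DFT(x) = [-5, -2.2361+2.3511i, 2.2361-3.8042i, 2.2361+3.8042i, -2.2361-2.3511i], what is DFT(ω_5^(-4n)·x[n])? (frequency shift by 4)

Modulation property: DFT(ω_5^(-4n)·x[n]) = X[(k-4) mod 5], so circularly shift X by 4 positions.

X[k-4] = [-2.2361+2.3511i, 2.2361-3.8042i, 2.2361+3.8042i, -2.2361-2.3511i, -5]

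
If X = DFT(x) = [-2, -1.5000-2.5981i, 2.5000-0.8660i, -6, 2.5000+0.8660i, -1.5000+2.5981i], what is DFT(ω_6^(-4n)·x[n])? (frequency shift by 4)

Modulation property: DFT(ω_6^(-4n)·x[n]) = X[(k-4) mod 6], so circularly shift X by 4 positions.

X[k-4] = [2.5000-0.8660i, -6, 2.5000+0.8660i, -1.5000+2.5981i, -2, -1.5000-2.5981i]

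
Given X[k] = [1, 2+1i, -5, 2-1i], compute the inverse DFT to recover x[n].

x[n] = (1/4) Σ(k=0 to 3) X[k] · e^(2πikn/4)

Computing each x[n]:
x[0] = 0
x[1] = 1
x[2] = -2
x[3] = 2

x = [0, 1, -2, 2]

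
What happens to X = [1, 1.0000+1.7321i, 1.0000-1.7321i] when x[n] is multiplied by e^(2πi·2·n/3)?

Modulation property: DFT(ω_3^(-2n)·x[n]) = X[(k-2) mod 3], so circularly shift X by 2 positions.

X[k-2] = [1.0000+1.7321i, 1.0000-1.7321i, 1]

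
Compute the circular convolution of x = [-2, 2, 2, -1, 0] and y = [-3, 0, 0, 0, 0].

(x ⊛ y)[n] = Σ(m=0 to 4) x[m] · y[(n-m) mod 5]

Computing each output sample:
(x ⊛ y)[0] = 6
(x ⊛ y)[1] = -6
(x ⊛ y)[2] = -6
(x ⊛ y)[3] = 3
(x ⊛ y)[4] = 0

x ⊛ y = [6, -6, -6, 3, 0]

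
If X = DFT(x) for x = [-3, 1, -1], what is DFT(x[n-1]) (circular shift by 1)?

Time shift by 1: X_shifted[k] = ω_3^(1k) · X[k]
Shifted x = [-1, -3, 1]

DFT(x[n-1]) = [-3, 3.4641i, -3.4641i]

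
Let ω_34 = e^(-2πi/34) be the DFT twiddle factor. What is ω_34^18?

ω_34^18 = e^(-2πi·18/34)
= cos(-2π·18/34) + i·sin(-2π·18/34)
= cos(-36π/34) + i·sin(-36π/34)

ω_34^18 = cos(-36π/34) + i·sin(-36π/34) = -0.9830+0.1837i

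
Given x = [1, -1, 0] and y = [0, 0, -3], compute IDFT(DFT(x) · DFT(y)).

(x ⊛ y)[n] = Σ(m=0 to 2) x[m] · y[(n-m) mod 3]

Computing each output sample:
(x ⊛ y)[0] = 3
(x ⊛ y)[1] = 0
(x ⊛ y)[2] = -3

x ⊛ y = [3, 0, -3]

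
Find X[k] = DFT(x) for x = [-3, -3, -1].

X[k] = Σ(n=0 to 2) x[n] · ω_3^(nk)
where ω_3 = e^(-2πi/3)

Computing each X[k]:
X[0] = -7
X[1] = -1.0000+1.7321i
X[2] = -1.0000-1.7321i

X = [-7, -1.0000+1.7321i, -1.0000-1.7321i]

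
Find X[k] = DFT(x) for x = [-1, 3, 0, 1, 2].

X[k] = Σ(n=0 to 4) x[n] · ω_5^(nk)
where ω_5 = e^(-2πi/5)

Computing each X[k]:
X[0] = 5
X[1] = -0.2639-0.3633i
X[2] = -4.7361-1.5388i
X[3] = -4.7361+1.5388i
X[4] = -0.2639+0.3633i

X = [5, -0.2639-0.3633i, -4.7361-1.5388i, -4.7361+1.5388i, -0.2639+0.3633i]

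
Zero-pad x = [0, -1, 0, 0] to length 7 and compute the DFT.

Original 4-point DFT: [-1, 1i, 1, -1i]
Zero-padded 7-point DFT provides frequency interpolation.

DFT_7([x, 0, ...]) = [-1, -0.6235+0.7818i, 0.2225+0.9749i, 0.9010+0.4339i, 0.9010-0.4339i, 0.2225-0.9749i, -0.6235-0.7818i]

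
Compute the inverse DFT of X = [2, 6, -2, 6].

x[n] = (1/4) Σ(k=0 to 3) X[k] · e^(2πikn/4)

Computing each x[n]:
x[0] = 3
x[1] = 1
x[2] = -3
x[3] = 1

x = [3, 1, -3, 1]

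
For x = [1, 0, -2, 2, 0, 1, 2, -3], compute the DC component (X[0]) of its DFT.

X[0] = Σ(n=0 to 7) x[n] · ω_8^0 = Σ x[n]
= (1) + (0) + (-2) + (2) + (0) + (1) + (2) + (-3)

X[0] = 1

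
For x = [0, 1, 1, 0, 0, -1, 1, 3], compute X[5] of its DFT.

X[5] = Σ(n=0 to 7) x[n] · ω_8^(5n) where ω_8 = e^(-2πi/8)
= (0)·ω_8^0 + (1)·ω_8^5 + (1)·ω_8^10 + (0)·ω_8^15 + (0)·ω_8^20 + (-1)·ω_8^25 + (1)·ω_8^30 + (3)·ω_8^35

X[5] = -3.5355-0.7071i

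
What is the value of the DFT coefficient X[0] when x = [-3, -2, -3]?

X[0] = Σ(n=0 to 2) x[n] · ω_3^0 = Σ x[n]
= (-3) + (-2) + (-3)

X[0] = -8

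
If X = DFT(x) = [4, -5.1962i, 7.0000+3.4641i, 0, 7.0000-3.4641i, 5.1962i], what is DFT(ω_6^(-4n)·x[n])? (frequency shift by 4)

Modulation property: DFT(ω_6^(-4n)·x[n]) = X[(k-4) mod 6], so circularly shift X by 4 positions.

X[k-4] = [7.0000+3.4641i, 0, 7.0000-3.4641i, 5.1962i, 4, -5.1962i]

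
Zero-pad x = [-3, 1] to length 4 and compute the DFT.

Original 2-point DFT: [-2, -4]
Zero-padded 4-point DFT provides frequency interpolation.

DFT_4([x, 0, ...]) = [-2, -3-1i, -4, -3+1i]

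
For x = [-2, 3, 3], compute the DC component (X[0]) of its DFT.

X[0] = Σ(n=0 to 2) x[n] · ω_3^0 = Σ x[n]
= (-2) + (3) + (3)

X[0] = 4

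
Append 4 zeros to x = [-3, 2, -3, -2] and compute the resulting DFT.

Original 4-point DFT: [-6, -4i, -6, 4i]
Zero-padded 8-point DFT provides frequency interpolation.

DFT_8([x, 0, ...]) = [-6, -0.1716+3.0000i, -4i, -5.8284-3.0000i, -6, -5.8284+3.0000i, 4i, -0.1716-3.0000i]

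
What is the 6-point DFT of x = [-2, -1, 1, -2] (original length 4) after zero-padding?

Original 4-point DFT: [-4, -3-1i, 2, -3+1i]
Zero-padded 6-point DFT provides frequency interpolation.

DFT_6([x, 0, ...]) = [-4, -1, -4.0000+1.7321i, 2, -4.0000-1.7321i, -1]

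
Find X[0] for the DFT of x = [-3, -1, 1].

X[0] = Σ(n=0 to 2) x[n] · ω_3^0 = Σ x[n]
= (-3) + (-1) + (1)

X[0] = -3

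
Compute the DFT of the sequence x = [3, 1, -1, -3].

X[k] = Σ(n=0 to 3) x[n] · ω_4^(nk)
where ω_4 = e^(-2πi/4)

Computing each X[k]:
X[0] = 0
X[1] = 4-4i
X[2] = 4
X[3] = 4+4i

X = [0, 4-4i, 4, 4+4i]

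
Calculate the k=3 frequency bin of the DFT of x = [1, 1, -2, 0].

X[3] = Σ(n=0 to 3) x[n] · ω_4^(3n) where ω_4 = e^(-2πi/4)
= (1)·ω_4^0 + (1)·ω_4^3 + (-2)·ω_4^6 + (0)·ω_4^9

X[3] = 3+1i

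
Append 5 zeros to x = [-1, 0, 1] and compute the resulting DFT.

Original 3-point DFT: [0, -1.5000+0.8660i, -1.5000-0.8660i]
Zero-padded 8-point DFT provides frequency interpolation.

DFT_8([x, 0, ...]) = [0, -1-1i, -2, -1+1i, 0, -1-1i, -2, -1+1i]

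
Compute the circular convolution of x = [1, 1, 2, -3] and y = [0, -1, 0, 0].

(x ⊛ y)[n] = Σ(m=0 to 3) x[m] · y[(n-m) mod 4]

Computing each output sample:
(x ⊛ y)[0] = 3
(x ⊛ y)[1] = -1
(x ⊛ y)[2] = -1
(x ⊛ y)[3] = -2

x ⊛ y = [3, -1, -1, -2]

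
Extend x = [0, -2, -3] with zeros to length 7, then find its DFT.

Original 3-point DFT: [-5, 2.5000-0.8660i, 2.5000+0.8660i]
Zero-padded 7-point DFT provides frequency interpolation.

DFT_7([x, 0, ...]) = [-5, -0.5794+4.4884i, 3.1479+0.6482i, -0.0685-1.4777i, -0.0685+1.4777i, 3.1479-0.6482i, -0.5794-4.4884i]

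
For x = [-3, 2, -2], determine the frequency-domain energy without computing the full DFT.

Parseval: Σ|x[n]|² = (1/N)Σ|X[k]|², so Σ|X[k]|² = N·Σ|x[n]|² = 3·17.0000

Σ|X[k]|² = N·Σ|x[n]|² = 3·17.0000 = 51.0000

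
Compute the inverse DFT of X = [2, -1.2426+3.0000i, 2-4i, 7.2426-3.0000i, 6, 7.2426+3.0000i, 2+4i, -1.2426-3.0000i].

x[n] = (1/8) Σ(k=0 to 7) X[k] · e^(2πikn/8)

Computing each x[n]:
x[0] = 3
x[1] = -1
x[2] = -1
x[3] = 0
x[4] = 0
x[5] = 2
x[6] = 2
x[7] = -3

x = [3, -1, -1, 0, 0, 2, 2, -3]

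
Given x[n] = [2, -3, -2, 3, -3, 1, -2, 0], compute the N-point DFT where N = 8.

X[k] = Σ(n=0 to 7) x[n] · ω_8^(nk)
where ω_8 = e^(-2πi/8)

Computing each X[k]:
X[0] = -4
X[1] = 0.0503+0.7071i
X[2] = 3+5i
X[3] = 9.9497+0.7071i
X[4] = -6
X[5] = 9.9497-0.7071i
X[6] = 3-5i
X[7] = 0.0503-0.7071i

X = [-4, 0.0503+0.7071i, 3+5i, 9.9497+0.7071i, -6, 9.9497-0.7071i, 3-5i, 0.0503-0.7071i]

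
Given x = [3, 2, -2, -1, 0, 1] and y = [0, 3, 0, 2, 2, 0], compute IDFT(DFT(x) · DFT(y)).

(x ⊛ y)[n] = Σ(m=0 to 5) x[m] · y[(n-m) mod 6]

Computing each output sample:
(x ⊛ y)[0] = -3
(x ⊛ y)[1] = 7
(x ⊛ y)[2] = 8
(x ⊛ y)[3] = 2
(x ⊛ y)[4] = 7
(x ⊛ y)[5] = 0

x ⊛ y = [-3, 7, 8, 2, 7, 0]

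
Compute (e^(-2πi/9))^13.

Since ω_9^9 = 1, powers reduce modulo 9.
13 mod 9 = 4
So ω_9^13 = ω_9^4 = e^(-2πi·4/9)

ω_9^13 = ω_9^4 = -0.9397-0.3420i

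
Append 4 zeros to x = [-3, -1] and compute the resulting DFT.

Original 2-point DFT: [-4, -2]
Zero-padded 6-point DFT provides frequency interpolation.

DFT_6([x, 0, ...]) = [-4, -3.5000+0.8660i, -2.5000+0.8660i, -2, -2.5000-0.8660i, -3.5000-0.8660i]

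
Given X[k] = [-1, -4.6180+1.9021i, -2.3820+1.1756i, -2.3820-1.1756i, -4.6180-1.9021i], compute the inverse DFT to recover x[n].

x[n] = (1/5) Σ(k=0 to 4) X[k] · e^(2πikn/5)

Computing each x[n]:
x[0] = -3
x[1] = -1
x[2] = 1
x[3] = 1
x[4] = 1

x = [-3, -1, 1, 1, 1]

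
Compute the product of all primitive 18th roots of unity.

The primitive 18th roots of unity are ω_18^k for k coprime to 18: k ∈ {1, 5, 7, 11, 13, 17}
Their product equals the constant term of the cyclotomic polynomial Φ_18(x) up to sign.
For n ≥ 3, the product of all primitive nth roots of unity is 1. (For n=1 it is 1; for n=2 it is -1.)

1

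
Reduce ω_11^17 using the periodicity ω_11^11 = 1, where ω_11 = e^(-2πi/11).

Since ω_11^11 = 1, powers reduce modulo 11.
17 mod 11 = 6
So ω_11^17 = ω_11^6 = e^(-2πi·6/11)

ω_11^17 = ω_11^6 = -0.9595+0.2817i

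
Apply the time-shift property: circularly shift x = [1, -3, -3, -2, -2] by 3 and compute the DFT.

Time shift by 3: X_shifted[k] = ω_5^(3k) · X[k]
Shifted x = [-3, -2, -2, 1, -3]

DFT(x[n-3]) = [-9, -3.7361+0.8123i, 0.7361-3.4410i, 0.7361+3.4410i, -3.7361-0.8123i]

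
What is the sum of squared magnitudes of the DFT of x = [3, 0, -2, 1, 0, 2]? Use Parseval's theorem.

Parseval: Σ|x[n]|² = (1/N)Σ|X[k]|², so Σ|X[k]|² = N·Σ|x[n]|² = 6·18.0000

Σ|X[k]|² = N·Σ|x[n]|² = 6·18.0000 = 108.0000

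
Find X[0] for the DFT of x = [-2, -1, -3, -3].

X[0] = Σ(n=0 to 3) x[n] · ω_4^0 = Σ x[n]
= (-2) + (-1) + (-3) + (-3)

X[0] = -9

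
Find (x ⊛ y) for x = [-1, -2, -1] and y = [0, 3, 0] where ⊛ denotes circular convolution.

(x ⊛ y)[n] = Σ(m=0 to 2) x[m] · y[(n-m) mod 3]

Computing each output sample:
(x ⊛ y)[0] = -3
(x ⊛ y)[1] = -3
(x ⊛ y)[2] = -6

x ⊛ y = [-3, -3, -6]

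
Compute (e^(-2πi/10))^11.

Since ω_10^10 = 1, powers reduce modulo 10.
11 mod 10 = 1
So ω_10^11 = ω_10^1 = e^(-2πi·1/10)

ω_10^11 = ω_10^1 = 0.8090-0.5878i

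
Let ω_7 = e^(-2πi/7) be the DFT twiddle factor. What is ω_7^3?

ω_7^3 = e^(-2πi·3/7)
= cos(-2π·3/7) + i·sin(-2π·3/7)
= cos(-6π/7) + i·sin(-6π/7)

ω_7^3 = cos(-6π/7) + i·sin(-6π/7) = -0.9010-0.4339i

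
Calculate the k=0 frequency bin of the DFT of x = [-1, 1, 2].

X[0] = Σ(n=0 to 2) x[n] · ω_3^0 = Σ x[n]
= (-1) + (1) + (2)

X[0] = 2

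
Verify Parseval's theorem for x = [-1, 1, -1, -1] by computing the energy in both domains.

Time domain:
Σ|x[n]|² = |-1|² + |1|² + |-1|² + |-1|² = 4.0000

Frequency domain:
(1/4)Σ|X[k]|² = (1/4)(|-2|² + |-2i|² + |-2|² + |2i|²) = (1/4)·16.0000 = 4.0000

Both sides agree, confirming Parseval's theorem.

Σ|x[n]|² = (1/N)Σ|X[k]|² = 4.0000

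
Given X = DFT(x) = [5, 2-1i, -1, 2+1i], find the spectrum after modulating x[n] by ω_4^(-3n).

Modulation property: DFT(ω_4^(-3n)·x[n]) = X[(k-3) mod 4], so circularly shift X by 3 positions.

X[k-3] = [2-1i, -1, 2+1i, 5]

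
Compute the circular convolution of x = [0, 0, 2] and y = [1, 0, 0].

(x ⊛ y)[n] = Σ(m=0 to 2) x[m] · y[(n-m) mod 3]

Computing each output sample:
(x ⊛ y)[0] = 0
(x ⊛ y)[1] = 0
(x ⊛ y)[2] = 2

x ⊛ y = [0, 0, 2]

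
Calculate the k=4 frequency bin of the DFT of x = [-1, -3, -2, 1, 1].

X[4] = Σ(n=0 to 4) x[n] · ω_5^(4n) where ω_5 = e^(-2πi/5)
= (-1)·ω_5^0 + (-3)·ω_5^4 + (-2)·ω_5^8 + (1)·ω_5^12 + (1)·ω_5^16

X[4] = -0.8090-5.5676i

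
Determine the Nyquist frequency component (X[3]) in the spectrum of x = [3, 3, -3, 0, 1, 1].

X[3] = Σ(n=0 to 5) x[n] · ω_6^(3n) where ω_6 = e^(-2πi/6)
= (3)·ω_6^0 + (3)·ω_6^3 + (-3)·ω_6^6 + (0)·ω_6^9 + (1)·ω_6^12 + (1)·ω_6^15

X[3] = -3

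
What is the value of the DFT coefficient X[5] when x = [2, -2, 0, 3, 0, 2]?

X[5] = Σ(n=0 to 5) x[n] · ω_6^(5n) where ω_6 = e^(-2πi/6)
= (2)·ω_6^0 + (-2)·ω_6^5 + (0)·ω_6^10 + (3)·ω_6^15 + (0)·ω_6^20 + (2)·ω_6^25

X[5] = -1.0000-3.4641i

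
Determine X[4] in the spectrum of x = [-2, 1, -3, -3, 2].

X[4] = Σ(n=0 to 4) x[n] · ω_5^(4n) where ω_5 = e^(-2πi/5)
= (-2)·ω_5^0 + (1)·ω_5^4 + (-3)·ω_5^8 + (-3)·ω_5^12 + (2)·ω_5^16

X[4] = 3.7812-0.9511i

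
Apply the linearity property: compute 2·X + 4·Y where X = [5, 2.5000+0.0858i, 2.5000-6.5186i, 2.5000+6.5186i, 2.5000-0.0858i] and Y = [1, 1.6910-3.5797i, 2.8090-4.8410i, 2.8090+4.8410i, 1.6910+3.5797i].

By linearity: DFT(2x + 4y) = 2·DFT(x) + 4·DFT(y)
= 2·[5, 2.5000+0.0858i, 2.5000-6.5186i, 2.5000+6.5186i, 2.5000-0.0858i] + 4·[1, 1.6910-3.5797i, 2.8090-4.8410i, 2.8090+4.8410i, 1.6910+3.5797i]

Computing element-wise:
Z[0] = 2·(5) + 4·(1) = 14
Z[1] = 2·(2.5000+0.0858i) + 4·(1.6910-3.5797i) = 11.7640-14.1472i
Z[2] = 2·(2.5000-6.5186i) + 4·(2.8090-4.8410i) = 16.2360-32.4012i
Z[3] = 2·(2.5000+6.5186i) + 4·(2.8090+4.8410i) = 16.2360+32.4012i
Z[4] = 2·(2.5000-0.0858i) + 4·(1.6910+3.5797i) = 11.7640+14.1472i

DFT(2x + 4y) = 2·X + 4·Y = [14, 11.7640-14.1472i, 16.2360-32.4012i, 16.2360+32.4012i, 11.7640+14.1472i]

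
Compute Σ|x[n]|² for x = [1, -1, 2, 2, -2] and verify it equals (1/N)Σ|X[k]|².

Time domain:
Σ|x[n]|² = |1|² + |-1|² + |2|² + |2|² + |-2|² = 14.0000

Frequency domain:
(1/5)Σ|X[k]|² = (1/5)(|2|² + |-3.1631-0.9511i|² + |4.6631-0.5878i|² + |4.6631+0.5878i|² + |-3.1631+0.9511i|²) = (1/5)·70.0000 = 14.0000

Both sides agree, confirming Parseval's theorem.

Σ|x[n]|² = (1/N)Σ|X[k]|² = 14.0000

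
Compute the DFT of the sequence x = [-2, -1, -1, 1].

X[k] = Σ(n=0 to 3) x[n] · ω_4^(nk)
where ω_4 = e^(-2πi/4)

Computing each X[k]:
X[0] = -3
X[1] = -1+2i
X[2] = -3
X[3] = -1-2i

X = [-3, -1+2i, -3, -1-2i]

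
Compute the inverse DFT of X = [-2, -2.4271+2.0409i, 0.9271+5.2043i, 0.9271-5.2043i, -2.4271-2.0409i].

x[n] = (1/5) Σ(k=0 to 4) X[k] · e^(2πikn/5)

Computing each x[n]:
x[0] = -1
x[1] = -3
x[2] = 2
x[3] = -1
x[4] = 1

x = [-1, -3, 2, -1, 1]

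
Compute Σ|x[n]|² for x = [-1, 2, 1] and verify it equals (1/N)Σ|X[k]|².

Time domain:
Σ|x[n]|² = |-1|² + |2|² + |1|² = 6.0000

Frequency domain:
(1/3)Σ|X[k]|² = (1/3)(|2|² + |-2.5000-0.8660i|² + |-2.5000+0.8660i|²) = (1/3)·18.0000 = 6.0000

Both sides agree, confirming Parseval's theorem.

Σ|x[n]|² = (1/N)Σ|X[k]|² = 6.0000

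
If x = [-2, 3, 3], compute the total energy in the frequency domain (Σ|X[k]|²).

Parseval: Σ|x[n]|² = (1/N)Σ|X[k]|², so Σ|X[k]|² = N·Σ|x[n]|² = 3·22.0000

Σ|X[k]|² = N·Σ|x[n]|² = 3·22.0000 = 66.0000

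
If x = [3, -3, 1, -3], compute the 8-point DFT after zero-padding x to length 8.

Original 4-point DFT: [-2, 2, 10, 2]
Zero-padded 8-point DFT provides frequency interpolation.

DFT_8([x, 0, ...]) = [-2, 3.0000+3.2426i, 2, 3.0000+5.2426i, 10, 3.0000-5.2426i, 2, 3.0000-3.2426i]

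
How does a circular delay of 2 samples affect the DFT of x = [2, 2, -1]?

Time shift by 2: X_shifted[k] = ω_3^(2k) · X[k]
Shifted x = [2, -1, 2]

DFT(x[n-2]) = [3, 1.5000+2.5981i, 1.5000-2.5981i]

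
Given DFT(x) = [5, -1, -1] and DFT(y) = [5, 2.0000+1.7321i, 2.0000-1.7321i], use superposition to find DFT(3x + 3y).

By linearity: DFT(3x + 3y) = 3·DFT(x) + 3·DFT(y)
= 3·[5, -1, -1] + 3·[5, 2.0000+1.7321i, 2.0000-1.7321i]

Computing element-wise:
Z[0] = 3·(5) + 3·(5) = 30
Z[1] = 3·(-1) + 3·(2.0000+1.7321i) = 3.0000+5.1963i
Z[2] = 3·(-1) + 3·(2.0000-1.7321i) = 3.0000-5.1963i

DFT(3x + 3y) = 3·X + 3·Y = [30, 3.0000+5.1963i, 3.0000-5.1963i]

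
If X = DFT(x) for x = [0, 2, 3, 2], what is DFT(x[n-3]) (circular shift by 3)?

Time shift by 3: X_shifted[k] = ω_4^(3k) · X[k]
Shifted x = [2, 3, 2, 0]

DFT(x[n-3]) = [7, -3i, 1, 3i]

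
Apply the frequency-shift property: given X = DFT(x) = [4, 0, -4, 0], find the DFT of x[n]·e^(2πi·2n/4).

Modulation property: DFT(ω_4^(-2n)·x[n]) = X[(k-2) mod 4], so circularly shift X by 2 positions.

X[k-2] = [-4, 0, 4, 0]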